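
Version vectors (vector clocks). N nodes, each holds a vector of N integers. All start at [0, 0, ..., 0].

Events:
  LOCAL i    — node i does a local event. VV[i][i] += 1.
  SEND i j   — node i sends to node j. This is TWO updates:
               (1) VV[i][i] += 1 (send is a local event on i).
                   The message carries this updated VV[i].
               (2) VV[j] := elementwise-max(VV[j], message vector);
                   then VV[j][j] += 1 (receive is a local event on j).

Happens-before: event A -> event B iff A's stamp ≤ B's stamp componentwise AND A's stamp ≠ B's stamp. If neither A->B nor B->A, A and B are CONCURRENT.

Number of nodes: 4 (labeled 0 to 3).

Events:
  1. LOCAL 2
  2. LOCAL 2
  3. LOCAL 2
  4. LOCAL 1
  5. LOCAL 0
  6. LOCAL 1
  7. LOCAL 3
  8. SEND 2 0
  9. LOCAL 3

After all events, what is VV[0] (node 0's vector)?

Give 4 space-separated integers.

Answer: 2 0 4 0

Derivation:
Initial: VV[0]=[0, 0, 0, 0]
Initial: VV[1]=[0, 0, 0, 0]
Initial: VV[2]=[0, 0, 0, 0]
Initial: VV[3]=[0, 0, 0, 0]
Event 1: LOCAL 2: VV[2][2]++ -> VV[2]=[0, 0, 1, 0]
Event 2: LOCAL 2: VV[2][2]++ -> VV[2]=[0, 0, 2, 0]
Event 3: LOCAL 2: VV[2][2]++ -> VV[2]=[0, 0, 3, 0]
Event 4: LOCAL 1: VV[1][1]++ -> VV[1]=[0, 1, 0, 0]
Event 5: LOCAL 0: VV[0][0]++ -> VV[0]=[1, 0, 0, 0]
Event 6: LOCAL 1: VV[1][1]++ -> VV[1]=[0, 2, 0, 0]
Event 7: LOCAL 3: VV[3][3]++ -> VV[3]=[0, 0, 0, 1]
Event 8: SEND 2->0: VV[2][2]++ -> VV[2]=[0, 0, 4, 0], msg_vec=[0, 0, 4, 0]; VV[0]=max(VV[0],msg_vec) then VV[0][0]++ -> VV[0]=[2, 0, 4, 0]
Event 9: LOCAL 3: VV[3][3]++ -> VV[3]=[0, 0, 0, 2]
Final vectors: VV[0]=[2, 0, 4, 0]; VV[1]=[0, 2, 0, 0]; VV[2]=[0, 0, 4, 0]; VV[3]=[0, 0, 0, 2]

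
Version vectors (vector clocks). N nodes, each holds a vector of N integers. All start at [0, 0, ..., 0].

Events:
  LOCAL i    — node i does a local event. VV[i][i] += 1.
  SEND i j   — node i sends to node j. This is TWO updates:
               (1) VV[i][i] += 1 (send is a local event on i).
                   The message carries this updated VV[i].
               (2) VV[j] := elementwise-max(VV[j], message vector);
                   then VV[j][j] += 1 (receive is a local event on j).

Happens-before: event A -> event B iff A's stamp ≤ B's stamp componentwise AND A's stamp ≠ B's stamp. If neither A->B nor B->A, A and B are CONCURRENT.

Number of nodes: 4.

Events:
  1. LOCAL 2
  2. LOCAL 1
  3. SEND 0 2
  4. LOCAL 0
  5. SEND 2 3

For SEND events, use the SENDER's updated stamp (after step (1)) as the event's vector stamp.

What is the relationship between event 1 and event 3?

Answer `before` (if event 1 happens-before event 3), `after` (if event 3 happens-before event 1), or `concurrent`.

Answer: concurrent

Derivation:
Initial: VV[0]=[0, 0, 0, 0]
Initial: VV[1]=[0, 0, 0, 0]
Initial: VV[2]=[0, 0, 0, 0]
Initial: VV[3]=[0, 0, 0, 0]
Event 1: LOCAL 2: VV[2][2]++ -> VV[2]=[0, 0, 1, 0]
Event 2: LOCAL 1: VV[1][1]++ -> VV[1]=[0, 1, 0, 0]
Event 3: SEND 0->2: VV[0][0]++ -> VV[0]=[1, 0, 0, 0], msg_vec=[1, 0, 0, 0]; VV[2]=max(VV[2],msg_vec) then VV[2][2]++ -> VV[2]=[1, 0, 2, 0]
Event 4: LOCAL 0: VV[0][0]++ -> VV[0]=[2, 0, 0, 0]
Event 5: SEND 2->3: VV[2][2]++ -> VV[2]=[1, 0, 3, 0], msg_vec=[1, 0, 3, 0]; VV[3]=max(VV[3],msg_vec) then VV[3][3]++ -> VV[3]=[1, 0, 3, 1]
Event 1 stamp: [0, 0, 1, 0]
Event 3 stamp: [1, 0, 0, 0]
[0, 0, 1, 0] <= [1, 0, 0, 0]? False
[1, 0, 0, 0] <= [0, 0, 1, 0]? False
Relation: concurrent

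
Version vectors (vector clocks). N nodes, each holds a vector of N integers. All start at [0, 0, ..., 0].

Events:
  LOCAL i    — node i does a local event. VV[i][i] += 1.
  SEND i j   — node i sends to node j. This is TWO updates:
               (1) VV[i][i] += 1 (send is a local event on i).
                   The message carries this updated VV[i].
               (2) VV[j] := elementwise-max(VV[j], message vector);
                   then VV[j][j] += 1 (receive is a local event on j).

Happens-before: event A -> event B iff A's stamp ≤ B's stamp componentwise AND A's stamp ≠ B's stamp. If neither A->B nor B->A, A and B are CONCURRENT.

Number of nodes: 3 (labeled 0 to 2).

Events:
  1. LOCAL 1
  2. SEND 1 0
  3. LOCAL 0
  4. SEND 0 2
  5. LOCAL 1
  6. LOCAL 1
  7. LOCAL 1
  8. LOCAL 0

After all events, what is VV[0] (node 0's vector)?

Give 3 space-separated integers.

Answer: 4 2 0

Derivation:
Initial: VV[0]=[0, 0, 0]
Initial: VV[1]=[0, 0, 0]
Initial: VV[2]=[0, 0, 0]
Event 1: LOCAL 1: VV[1][1]++ -> VV[1]=[0, 1, 0]
Event 2: SEND 1->0: VV[1][1]++ -> VV[1]=[0, 2, 0], msg_vec=[0, 2, 0]; VV[0]=max(VV[0],msg_vec) then VV[0][0]++ -> VV[0]=[1, 2, 0]
Event 3: LOCAL 0: VV[0][0]++ -> VV[0]=[2, 2, 0]
Event 4: SEND 0->2: VV[0][0]++ -> VV[0]=[3, 2, 0], msg_vec=[3, 2, 0]; VV[2]=max(VV[2],msg_vec) then VV[2][2]++ -> VV[2]=[3, 2, 1]
Event 5: LOCAL 1: VV[1][1]++ -> VV[1]=[0, 3, 0]
Event 6: LOCAL 1: VV[1][1]++ -> VV[1]=[0, 4, 0]
Event 7: LOCAL 1: VV[1][1]++ -> VV[1]=[0, 5, 0]
Event 8: LOCAL 0: VV[0][0]++ -> VV[0]=[4, 2, 0]
Final vectors: VV[0]=[4, 2, 0]; VV[1]=[0, 5, 0]; VV[2]=[3, 2, 1]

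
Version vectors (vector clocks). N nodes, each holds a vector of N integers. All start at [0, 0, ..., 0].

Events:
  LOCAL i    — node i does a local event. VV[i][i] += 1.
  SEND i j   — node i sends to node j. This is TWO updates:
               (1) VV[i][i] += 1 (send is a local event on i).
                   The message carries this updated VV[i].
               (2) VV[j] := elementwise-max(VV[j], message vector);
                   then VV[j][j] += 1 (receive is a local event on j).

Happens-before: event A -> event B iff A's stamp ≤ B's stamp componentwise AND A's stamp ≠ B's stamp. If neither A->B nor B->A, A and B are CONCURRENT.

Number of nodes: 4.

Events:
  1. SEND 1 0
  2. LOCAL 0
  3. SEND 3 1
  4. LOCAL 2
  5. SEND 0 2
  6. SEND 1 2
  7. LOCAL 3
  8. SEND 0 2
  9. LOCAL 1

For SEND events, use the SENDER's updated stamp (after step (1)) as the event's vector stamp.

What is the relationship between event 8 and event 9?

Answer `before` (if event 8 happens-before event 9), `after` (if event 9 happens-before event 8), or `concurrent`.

Answer: concurrent

Derivation:
Initial: VV[0]=[0, 0, 0, 0]
Initial: VV[1]=[0, 0, 0, 0]
Initial: VV[2]=[0, 0, 0, 0]
Initial: VV[3]=[0, 0, 0, 0]
Event 1: SEND 1->0: VV[1][1]++ -> VV[1]=[0, 1, 0, 0], msg_vec=[0, 1, 0, 0]; VV[0]=max(VV[0],msg_vec) then VV[0][0]++ -> VV[0]=[1, 1, 0, 0]
Event 2: LOCAL 0: VV[0][0]++ -> VV[0]=[2, 1, 0, 0]
Event 3: SEND 3->1: VV[3][3]++ -> VV[3]=[0, 0, 0, 1], msg_vec=[0, 0, 0, 1]; VV[1]=max(VV[1],msg_vec) then VV[1][1]++ -> VV[1]=[0, 2, 0, 1]
Event 4: LOCAL 2: VV[2][2]++ -> VV[2]=[0, 0, 1, 0]
Event 5: SEND 0->2: VV[0][0]++ -> VV[0]=[3, 1, 0, 0], msg_vec=[3, 1, 0, 0]; VV[2]=max(VV[2],msg_vec) then VV[2][2]++ -> VV[2]=[3, 1, 2, 0]
Event 6: SEND 1->2: VV[1][1]++ -> VV[1]=[0, 3, 0, 1], msg_vec=[0, 3, 0, 1]; VV[2]=max(VV[2],msg_vec) then VV[2][2]++ -> VV[2]=[3, 3, 3, 1]
Event 7: LOCAL 3: VV[3][3]++ -> VV[3]=[0, 0, 0, 2]
Event 8: SEND 0->2: VV[0][0]++ -> VV[0]=[4, 1, 0, 0], msg_vec=[4, 1, 0, 0]; VV[2]=max(VV[2],msg_vec) then VV[2][2]++ -> VV[2]=[4, 3, 4, 1]
Event 9: LOCAL 1: VV[1][1]++ -> VV[1]=[0, 4, 0, 1]
Event 8 stamp: [4, 1, 0, 0]
Event 9 stamp: [0, 4, 0, 1]
[4, 1, 0, 0] <= [0, 4, 0, 1]? False
[0, 4, 0, 1] <= [4, 1, 0, 0]? False
Relation: concurrent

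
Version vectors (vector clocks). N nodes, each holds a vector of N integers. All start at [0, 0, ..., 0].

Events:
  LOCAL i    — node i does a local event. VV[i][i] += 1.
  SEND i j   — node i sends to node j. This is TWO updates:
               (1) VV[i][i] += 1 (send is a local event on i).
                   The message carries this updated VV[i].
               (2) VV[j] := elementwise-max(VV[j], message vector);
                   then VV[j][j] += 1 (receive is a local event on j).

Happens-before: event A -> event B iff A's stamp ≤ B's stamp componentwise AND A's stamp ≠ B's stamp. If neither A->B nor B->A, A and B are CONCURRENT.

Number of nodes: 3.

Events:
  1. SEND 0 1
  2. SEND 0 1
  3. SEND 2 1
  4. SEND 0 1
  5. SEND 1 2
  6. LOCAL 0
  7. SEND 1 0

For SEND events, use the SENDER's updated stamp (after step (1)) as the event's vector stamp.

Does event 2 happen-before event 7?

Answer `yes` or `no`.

Answer: yes

Derivation:
Initial: VV[0]=[0, 0, 0]
Initial: VV[1]=[0, 0, 0]
Initial: VV[2]=[0, 0, 0]
Event 1: SEND 0->1: VV[0][0]++ -> VV[0]=[1, 0, 0], msg_vec=[1, 0, 0]; VV[1]=max(VV[1],msg_vec) then VV[1][1]++ -> VV[1]=[1, 1, 0]
Event 2: SEND 0->1: VV[0][0]++ -> VV[0]=[2, 0, 0], msg_vec=[2, 0, 0]; VV[1]=max(VV[1],msg_vec) then VV[1][1]++ -> VV[1]=[2, 2, 0]
Event 3: SEND 2->1: VV[2][2]++ -> VV[2]=[0, 0, 1], msg_vec=[0, 0, 1]; VV[1]=max(VV[1],msg_vec) then VV[1][1]++ -> VV[1]=[2, 3, 1]
Event 4: SEND 0->1: VV[0][0]++ -> VV[0]=[3, 0, 0], msg_vec=[3, 0, 0]; VV[1]=max(VV[1],msg_vec) then VV[1][1]++ -> VV[1]=[3, 4, 1]
Event 5: SEND 1->2: VV[1][1]++ -> VV[1]=[3, 5, 1], msg_vec=[3, 5, 1]; VV[2]=max(VV[2],msg_vec) then VV[2][2]++ -> VV[2]=[3, 5, 2]
Event 6: LOCAL 0: VV[0][0]++ -> VV[0]=[4, 0, 0]
Event 7: SEND 1->0: VV[1][1]++ -> VV[1]=[3, 6, 1], msg_vec=[3, 6, 1]; VV[0]=max(VV[0],msg_vec) then VV[0][0]++ -> VV[0]=[5, 6, 1]
Event 2 stamp: [2, 0, 0]
Event 7 stamp: [3, 6, 1]
[2, 0, 0] <= [3, 6, 1]? True. Equal? False. Happens-before: True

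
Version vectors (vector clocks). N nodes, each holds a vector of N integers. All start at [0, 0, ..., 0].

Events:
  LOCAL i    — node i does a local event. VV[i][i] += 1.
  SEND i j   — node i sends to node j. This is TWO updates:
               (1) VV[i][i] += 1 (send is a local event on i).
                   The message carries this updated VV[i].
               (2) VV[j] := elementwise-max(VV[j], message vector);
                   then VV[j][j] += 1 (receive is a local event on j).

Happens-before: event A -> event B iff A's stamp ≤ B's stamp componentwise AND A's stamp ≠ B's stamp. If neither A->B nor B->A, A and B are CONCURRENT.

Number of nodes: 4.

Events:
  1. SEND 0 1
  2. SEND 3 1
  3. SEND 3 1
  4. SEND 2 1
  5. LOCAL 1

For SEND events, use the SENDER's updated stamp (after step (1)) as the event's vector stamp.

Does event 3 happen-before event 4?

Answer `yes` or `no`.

Answer: no

Derivation:
Initial: VV[0]=[0, 0, 0, 0]
Initial: VV[1]=[0, 0, 0, 0]
Initial: VV[2]=[0, 0, 0, 0]
Initial: VV[3]=[0, 0, 0, 0]
Event 1: SEND 0->1: VV[0][0]++ -> VV[0]=[1, 0, 0, 0], msg_vec=[1, 0, 0, 0]; VV[1]=max(VV[1],msg_vec) then VV[1][1]++ -> VV[1]=[1, 1, 0, 0]
Event 2: SEND 3->1: VV[3][3]++ -> VV[3]=[0, 0, 0, 1], msg_vec=[0, 0, 0, 1]; VV[1]=max(VV[1],msg_vec) then VV[1][1]++ -> VV[1]=[1, 2, 0, 1]
Event 3: SEND 3->1: VV[3][3]++ -> VV[3]=[0, 0, 0, 2], msg_vec=[0, 0, 0, 2]; VV[1]=max(VV[1],msg_vec) then VV[1][1]++ -> VV[1]=[1, 3, 0, 2]
Event 4: SEND 2->1: VV[2][2]++ -> VV[2]=[0, 0, 1, 0], msg_vec=[0, 0, 1, 0]; VV[1]=max(VV[1],msg_vec) then VV[1][1]++ -> VV[1]=[1, 4, 1, 2]
Event 5: LOCAL 1: VV[1][1]++ -> VV[1]=[1, 5, 1, 2]
Event 3 stamp: [0, 0, 0, 2]
Event 4 stamp: [0, 0, 1, 0]
[0, 0, 0, 2] <= [0, 0, 1, 0]? False. Equal? False. Happens-before: False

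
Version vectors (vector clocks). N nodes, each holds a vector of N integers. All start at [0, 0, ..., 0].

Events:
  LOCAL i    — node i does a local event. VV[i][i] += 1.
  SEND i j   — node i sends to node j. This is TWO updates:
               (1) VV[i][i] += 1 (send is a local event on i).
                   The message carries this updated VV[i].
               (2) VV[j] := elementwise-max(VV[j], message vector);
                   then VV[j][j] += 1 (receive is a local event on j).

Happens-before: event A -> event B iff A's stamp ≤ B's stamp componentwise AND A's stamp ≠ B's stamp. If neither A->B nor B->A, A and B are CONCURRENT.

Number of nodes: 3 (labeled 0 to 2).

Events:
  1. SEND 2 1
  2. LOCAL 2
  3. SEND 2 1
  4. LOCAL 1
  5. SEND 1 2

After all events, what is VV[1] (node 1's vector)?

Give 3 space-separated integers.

Answer: 0 4 3

Derivation:
Initial: VV[0]=[0, 0, 0]
Initial: VV[1]=[0, 0, 0]
Initial: VV[2]=[0, 0, 0]
Event 1: SEND 2->1: VV[2][2]++ -> VV[2]=[0, 0, 1], msg_vec=[0, 0, 1]; VV[1]=max(VV[1],msg_vec) then VV[1][1]++ -> VV[1]=[0, 1, 1]
Event 2: LOCAL 2: VV[2][2]++ -> VV[2]=[0, 0, 2]
Event 3: SEND 2->1: VV[2][2]++ -> VV[2]=[0, 0, 3], msg_vec=[0, 0, 3]; VV[1]=max(VV[1],msg_vec) then VV[1][1]++ -> VV[1]=[0, 2, 3]
Event 4: LOCAL 1: VV[1][1]++ -> VV[1]=[0, 3, 3]
Event 5: SEND 1->2: VV[1][1]++ -> VV[1]=[0, 4, 3], msg_vec=[0, 4, 3]; VV[2]=max(VV[2],msg_vec) then VV[2][2]++ -> VV[2]=[0, 4, 4]
Final vectors: VV[0]=[0, 0, 0]; VV[1]=[0, 4, 3]; VV[2]=[0, 4, 4]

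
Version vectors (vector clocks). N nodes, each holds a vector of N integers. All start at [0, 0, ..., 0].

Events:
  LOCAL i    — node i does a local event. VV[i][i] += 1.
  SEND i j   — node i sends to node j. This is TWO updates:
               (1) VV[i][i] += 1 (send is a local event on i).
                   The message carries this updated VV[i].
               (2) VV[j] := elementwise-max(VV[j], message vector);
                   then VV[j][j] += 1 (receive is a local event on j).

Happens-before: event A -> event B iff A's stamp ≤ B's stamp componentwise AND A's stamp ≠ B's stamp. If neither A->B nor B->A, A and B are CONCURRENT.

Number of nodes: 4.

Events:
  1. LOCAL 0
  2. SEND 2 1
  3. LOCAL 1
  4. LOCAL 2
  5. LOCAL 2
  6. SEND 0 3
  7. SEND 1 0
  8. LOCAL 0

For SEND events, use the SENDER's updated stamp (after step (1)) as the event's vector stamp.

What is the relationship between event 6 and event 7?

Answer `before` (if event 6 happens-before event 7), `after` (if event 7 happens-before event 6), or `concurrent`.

Answer: concurrent

Derivation:
Initial: VV[0]=[0, 0, 0, 0]
Initial: VV[1]=[0, 0, 0, 0]
Initial: VV[2]=[0, 0, 0, 0]
Initial: VV[3]=[0, 0, 0, 0]
Event 1: LOCAL 0: VV[0][0]++ -> VV[0]=[1, 0, 0, 0]
Event 2: SEND 2->1: VV[2][2]++ -> VV[2]=[0, 0, 1, 0], msg_vec=[0, 0, 1, 0]; VV[1]=max(VV[1],msg_vec) then VV[1][1]++ -> VV[1]=[0, 1, 1, 0]
Event 3: LOCAL 1: VV[1][1]++ -> VV[1]=[0, 2, 1, 0]
Event 4: LOCAL 2: VV[2][2]++ -> VV[2]=[0, 0, 2, 0]
Event 5: LOCAL 2: VV[2][2]++ -> VV[2]=[0, 0, 3, 0]
Event 6: SEND 0->3: VV[0][0]++ -> VV[0]=[2, 0, 0, 0], msg_vec=[2, 0, 0, 0]; VV[3]=max(VV[3],msg_vec) then VV[3][3]++ -> VV[3]=[2, 0, 0, 1]
Event 7: SEND 1->0: VV[1][1]++ -> VV[1]=[0, 3, 1, 0], msg_vec=[0, 3, 1, 0]; VV[0]=max(VV[0],msg_vec) then VV[0][0]++ -> VV[0]=[3, 3, 1, 0]
Event 8: LOCAL 0: VV[0][0]++ -> VV[0]=[4, 3, 1, 0]
Event 6 stamp: [2, 0, 0, 0]
Event 7 stamp: [0, 3, 1, 0]
[2, 0, 0, 0] <= [0, 3, 1, 0]? False
[0, 3, 1, 0] <= [2, 0, 0, 0]? False
Relation: concurrent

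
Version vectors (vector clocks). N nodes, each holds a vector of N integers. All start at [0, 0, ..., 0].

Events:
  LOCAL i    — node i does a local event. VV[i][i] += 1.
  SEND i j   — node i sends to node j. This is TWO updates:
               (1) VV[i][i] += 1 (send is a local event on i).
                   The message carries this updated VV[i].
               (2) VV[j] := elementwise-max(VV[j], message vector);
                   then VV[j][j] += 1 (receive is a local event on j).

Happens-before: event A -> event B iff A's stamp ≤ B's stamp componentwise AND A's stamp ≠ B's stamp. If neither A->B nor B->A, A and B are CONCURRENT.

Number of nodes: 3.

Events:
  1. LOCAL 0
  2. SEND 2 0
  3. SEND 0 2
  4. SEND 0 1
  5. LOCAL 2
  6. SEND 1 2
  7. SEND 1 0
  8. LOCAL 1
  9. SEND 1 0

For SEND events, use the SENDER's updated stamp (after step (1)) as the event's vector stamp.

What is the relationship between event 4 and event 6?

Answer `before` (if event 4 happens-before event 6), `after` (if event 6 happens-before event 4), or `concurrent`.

Answer: before

Derivation:
Initial: VV[0]=[0, 0, 0]
Initial: VV[1]=[0, 0, 0]
Initial: VV[2]=[0, 0, 0]
Event 1: LOCAL 0: VV[0][0]++ -> VV[0]=[1, 0, 0]
Event 2: SEND 2->0: VV[2][2]++ -> VV[2]=[0, 0, 1], msg_vec=[0, 0, 1]; VV[0]=max(VV[0],msg_vec) then VV[0][0]++ -> VV[0]=[2, 0, 1]
Event 3: SEND 0->2: VV[0][0]++ -> VV[0]=[3, 0, 1], msg_vec=[3, 0, 1]; VV[2]=max(VV[2],msg_vec) then VV[2][2]++ -> VV[2]=[3, 0, 2]
Event 4: SEND 0->1: VV[0][0]++ -> VV[0]=[4, 0, 1], msg_vec=[4, 0, 1]; VV[1]=max(VV[1],msg_vec) then VV[1][1]++ -> VV[1]=[4, 1, 1]
Event 5: LOCAL 2: VV[2][2]++ -> VV[2]=[3, 0, 3]
Event 6: SEND 1->2: VV[1][1]++ -> VV[1]=[4, 2, 1], msg_vec=[4, 2, 1]; VV[2]=max(VV[2],msg_vec) then VV[2][2]++ -> VV[2]=[4, 2, 4]
Event 7: SEND 1->0: VV[1][1]++ -> VV[1]=[4, 3, 1], msg_vec=[4, 3, 1]; VV[0]=max(VV[0],msg_vec) then VV[0][0]++ -> VV[0]=[5, 3, 1]
Event 8: LOCAL 1: VV[1][1]++ -> VV[1]=[4, 4, 1]
Event 9: SEND 1->0: VV[1][1]++ -> VV[1]=[4, 5, 1], msg_vec=[4, 5, 1]; VV[0]=max(VV[0],msg_vec) then VV[0][0]++ -> VV[0]=[6, 5, 1]
Event 4 stamp: [4, 0, 1]
Event 6 stamp: [4, 2, 1]
[4, 0, 1] <= [4, 2, 1]? True
[4, 2, 1] <= [4, 0, 1]? False
Relation: before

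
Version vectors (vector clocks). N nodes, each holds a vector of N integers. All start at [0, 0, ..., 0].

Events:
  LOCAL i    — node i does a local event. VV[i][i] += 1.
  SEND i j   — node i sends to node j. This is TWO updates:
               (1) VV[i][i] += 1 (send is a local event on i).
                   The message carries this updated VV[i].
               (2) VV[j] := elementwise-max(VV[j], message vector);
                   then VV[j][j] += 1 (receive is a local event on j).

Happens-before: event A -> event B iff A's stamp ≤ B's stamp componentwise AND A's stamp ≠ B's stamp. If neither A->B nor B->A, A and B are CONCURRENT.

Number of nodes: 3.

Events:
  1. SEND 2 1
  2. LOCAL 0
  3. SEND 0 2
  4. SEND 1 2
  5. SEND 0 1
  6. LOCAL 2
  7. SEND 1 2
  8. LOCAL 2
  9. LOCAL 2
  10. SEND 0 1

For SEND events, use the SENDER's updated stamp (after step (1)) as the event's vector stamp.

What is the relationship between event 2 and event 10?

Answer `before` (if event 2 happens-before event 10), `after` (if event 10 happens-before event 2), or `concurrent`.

Answer: before

Derivation:
Initial: VV[0]=[0, 0, 0]
Initial: VV[1]=[0, 0, 0]
Initial: VV[2]=[0, 0, 0]
Event 1: SEND 2->1: VV[2][2]++ -> VV[2]=[0, 0, 1], msg_vec=[0, 0, 1]; VV[1]=max(VV[1],msg_vec) then VV[1][1]++ -> VV[1]=[0, 1, 1]
Event 2: LOCAL 0: VV[0][0]++ -> VV[0]=[1, 0, 0]
Event 3: SEND 0->2: VV[0][0]++ -> VV[0]=[2, 0, 0], msg_vec=[2, 0, 0]; VV[2]=max(VV[2],msg_vec) then VV[2][2]++ -> VV[2]=[2, 0, 2]
Event 4: SEND 1->2: VV[1][1]++ -> VV[1]=[0, 2, 1], msg_vec=[0, 2, 1]; VV[2]=max(VV[2],msg_vec) then VV[2][2]++ -> VV[2]=[2, 2, 3]
Event 5: SEND 0->1: VV[0][0]++ -> VV[0]=[3, 0, 0], msg_vec=[3, 0, 0]; VV[1]=max(VV[1],msg_vec) then VV[1][1]++ -> VV[1]=[3, 3, 1]
Event 6: LOCAL 2: VV[2][2]++ -> VV[2]=[2, 2, 4]
Event 7: SEND 1->2: VV[1][1]++ -> VV[1]=[3, 4, 1], msg_vec=[3, 4, 1]; VV[2]=max(VV[2],msg_vec) then VV[2][2]++ -> VV[2]=[3, 4, 5]
Event 8: LOCAL 2: VV[2][2]++ -> VV[2]=[3, 4, 6]
Event 9: LOCAL 2: VV[2][2]++ -> VV[2]=[3, 4, 7]
Event 10: SEND 0->1: VV[0][0]++ -> VV[0]=[4, 0, 0], msg_vec=[4, 0, 0]; VV[1]=max(VV[1],msg_vec) then VV[1][1]++ -> VV[1]=[4, 5, 1]
Event 2 stamp: [1, 0, 0]
Event 10 stamp: [4, 0, 0]
[1, 0, 0] <= [4, 0, 0]? True
[4, 0, 0] <= [1, 0, 0]? False
Relation: before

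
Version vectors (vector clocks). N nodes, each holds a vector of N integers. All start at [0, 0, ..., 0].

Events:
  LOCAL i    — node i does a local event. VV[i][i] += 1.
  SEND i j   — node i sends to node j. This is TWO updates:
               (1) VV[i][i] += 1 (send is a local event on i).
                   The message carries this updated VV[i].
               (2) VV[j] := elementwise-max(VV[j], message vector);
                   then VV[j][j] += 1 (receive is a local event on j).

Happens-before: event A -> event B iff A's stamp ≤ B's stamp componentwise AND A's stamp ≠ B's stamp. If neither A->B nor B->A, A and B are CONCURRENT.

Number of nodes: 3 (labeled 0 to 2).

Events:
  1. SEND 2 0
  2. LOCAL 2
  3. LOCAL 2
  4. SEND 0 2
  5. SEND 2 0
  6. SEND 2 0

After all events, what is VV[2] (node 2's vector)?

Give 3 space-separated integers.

Initial: VV[0]=[0, 0, 0]
Initial: VV[1]=[0, 0, 0]
Initial: VV[2]=[0, 0, 0]
Event 1: SEND 2->0: VV[2][2]++ -> VV[2]=[0, 0, 1], msg_vec=[0, 0, 1]; VV[0]=max(VV[0],msg_vec) then VV[0][0]++ -> VV[0]=[1, 0, 1]
Event 2: LOCAL 2: VV[2][2]++ -> VV[2]=[0, 0, 2]
Event 3: LOCAL 2: VV[2][2]++ -> VV[2]=[0, 0, 3]
Event 4: SEND 0->2: VV[0][0]++ -> VV[0]=[2, 0, 1], msg_vec=[2, 0, 1]; VV[2]=max(VV[2],msg_vec) then VV[2][2]++ -> VV[2]=[2, 0, 4]
Event 5: SEND 2->0: VV[2][2]++ -> VV[2]=[2, 0, 5], msg_vec=[2, 0, 5]; VV[0]=max(VV[0],msg_vec) then VV[0][0]++ -> VV[0]=[3, 0, 5]
Event 6: SEND 2->0: VV[2][2]++ -> VV[2]=[2, 0, 6], msg_vec=[2, 0, 6]; VV[0]=max(VV[0],msg_vec) then VV[0][0]++ -> VV[0]=[4, 0, 6]
Final vectors: VV[0]=[4, 0, 6]; VV[1]=[0, 0, 0]; VV[2]=[2, 0, 6]

Answer: 2 0 6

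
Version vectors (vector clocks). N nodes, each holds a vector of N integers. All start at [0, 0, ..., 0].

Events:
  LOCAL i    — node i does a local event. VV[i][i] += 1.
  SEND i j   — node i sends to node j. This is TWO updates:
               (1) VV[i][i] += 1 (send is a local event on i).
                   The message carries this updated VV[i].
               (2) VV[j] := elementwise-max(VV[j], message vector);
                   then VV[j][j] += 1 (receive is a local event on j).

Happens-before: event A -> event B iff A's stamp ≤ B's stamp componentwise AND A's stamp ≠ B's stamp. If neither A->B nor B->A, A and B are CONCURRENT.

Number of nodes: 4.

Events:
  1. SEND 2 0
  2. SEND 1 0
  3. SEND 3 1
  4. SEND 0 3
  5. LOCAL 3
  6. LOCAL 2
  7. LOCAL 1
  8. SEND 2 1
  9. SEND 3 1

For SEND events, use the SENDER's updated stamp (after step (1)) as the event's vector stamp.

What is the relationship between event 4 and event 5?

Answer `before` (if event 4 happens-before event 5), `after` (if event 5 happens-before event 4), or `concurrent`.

Answer: before

Derivation:
Initial: VV[0]=[0, 0, 0, 0]
Initial: VV[1]=[0, 0, 0, 0]
Initial: VV[2]=[0, 0, 0, 0]
Initial: VV[3]=[0, 0, 0, 0]
Event 1: SEND 2->0: VV[2][2]++ -> VV[2]=[0, 0, 1, 0], msg_vec=[0, 0, 1, 0]; VV[0]=max(VV[0],msg_vec) then VV[0][0]++ -> VV[0]=[1, 0, 1, 0]
Event 2: SEND 1->0: VV[1][1]++ -> VV[1]=[0, 1, 0, 0], msg_vec=[0, 1, 0, 0]; VV[0]=max(VV[0],msg_vec) then VV[0][0]++ -> VV[0]=[2, 1, 1, 0]
Event 3: SEND 3->1: VV[3][3]++ -> VV[3]=[0, 0, 0, 1], msg_vec=[0, 0, 0, 1]; VV[1]=max(VV[1],msg_vec) then VV[1][1]++ -> VV[1]=[0, 2, 0, 1]
Event 4: SEND 0->3: VV[0][0]++ -> VV[0]=[3, 1, 1, 0], msg_vec=[3, 1, 1, 0]; VV[3]=max(VV[3],msg_vec) then VV[3][3]++ -> VV[3]=[3, 1, 1, 2]
Event 5: LOCAL 3: VV[3][3]++ -> VV[3]=[3, 1, 1, 3]
Event 6: LOCAL 2: VV[2][2]++ -> VV[2]=[0, 0, 2, 0]
Event 7: LOCAL 1: VV[1][1]++ -> VV[1]=[0, 3, 0, 1]
Event 8: SEND 2->1: VV[2][2]++ -> VV[2]=[0, 0, 3, 0], msg_vec=[0, 0, 3, 0]; VV[1]=max(VV[1],msg_vec) then VV[1][1]++ -> VV[1]=[0, 4, 3, 1]
Event 9: SEND 3->1: VV[3][3]++ -> VV[3]=[3, 1, 1, 4], msg_vec=[3, 1, 1, 4]; VV[1]=max(VV[1],msg_vec) then VV[1][1]++ -> VV[1]=[3, 5, 3, 4]
Event 4 stamp: [3, 1, 1, 0]
Event 5 stamp: [3, 1, 1, 3]
[3, 1, 1, 0] <= [3, 1, 1, 3]? True
[3, 1, 1, 3] <= [3, 1, 1, 0]? False
Relation: before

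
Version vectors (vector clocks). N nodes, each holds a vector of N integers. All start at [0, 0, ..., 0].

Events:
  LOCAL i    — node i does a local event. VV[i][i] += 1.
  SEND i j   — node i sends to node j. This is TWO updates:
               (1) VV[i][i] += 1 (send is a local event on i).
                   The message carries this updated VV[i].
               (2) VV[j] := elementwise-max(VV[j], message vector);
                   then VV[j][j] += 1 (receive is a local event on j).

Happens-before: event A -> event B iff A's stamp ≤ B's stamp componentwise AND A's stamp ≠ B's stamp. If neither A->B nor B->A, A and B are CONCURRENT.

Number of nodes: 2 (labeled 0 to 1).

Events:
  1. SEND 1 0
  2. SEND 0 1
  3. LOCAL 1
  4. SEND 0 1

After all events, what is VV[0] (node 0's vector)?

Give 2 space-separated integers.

Answer: 3 1

Derivation:
Initial: VV[0]=[0, 0]
Initial: VV[1]=[0, 0]
Event 1: SEND 1->0: VV[1][1]++ -> VV[1]=[0, 1], msg_vec=[0, 1]; VV[0]=max(VV[0],msg_vec) then VV[0][0]++ -> VV[0]=[1, 1]
Event 2: SEND 0->1: VV[0][0]++ -> VV[0]=[2, 1], msg_vec=[2, 1]; VV[1]=max(VV[1],msg_vec) then VV[1][1]++ -> VV[1]=[2, 2]
Event 3: LOCAL 1: VV[1][1]++ -> VV[1]=[2, 3]
Event 4: SEND 0->1: VV[0][0]++ -> VV[0]=[3, 1], msg_vec=[3, 1]; VV[1]=max(VV[1],msg_vec) then VV[1][1]++ -> VV[1]=[3, 4]
Final vectors: VV[0]=[3, 1]; VV[1]=[3, 4]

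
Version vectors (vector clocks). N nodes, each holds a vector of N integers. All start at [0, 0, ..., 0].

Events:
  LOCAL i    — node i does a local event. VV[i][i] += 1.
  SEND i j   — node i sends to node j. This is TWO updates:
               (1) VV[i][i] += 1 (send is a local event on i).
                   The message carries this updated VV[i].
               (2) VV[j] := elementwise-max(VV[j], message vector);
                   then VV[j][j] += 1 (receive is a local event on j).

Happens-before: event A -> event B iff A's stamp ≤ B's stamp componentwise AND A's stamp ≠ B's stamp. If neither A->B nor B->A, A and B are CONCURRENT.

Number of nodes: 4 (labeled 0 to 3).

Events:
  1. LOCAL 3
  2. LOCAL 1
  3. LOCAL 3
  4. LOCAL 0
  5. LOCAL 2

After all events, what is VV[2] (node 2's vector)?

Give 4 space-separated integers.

Initial: VV[0]=[0, 0, 0, 0]
Initial: VV[1]=[0, 0, 0, 0]
Initial: VV[2]=[0, 0, 0, 0]
Initial: VV[3]=[0, 0, 0, 0]
Event 1: LOCAL 3: VV[3][3]++ -> VV[3]=[0, 0, 0, 1]
Event 2: LOCAL 1: VV[1][1]++ -> VV[1]=[0, 1, 0, 0]
Event 3: LOCAL 3: VV[3][3]++ -> VV[3]=[0, 0, 0, 2]
Event 4: LOCAL 0: VV[0][0]++ -> VV[0]=[1, 0, 0, 0]
Event 5: LOCAL 2: VV[2][2]++ -> VV[2]=[0, 0, 1, 0]
Final vectors: VV[0]=[1, 0, 0, 0]; VV[1]=[0, 1, 0, 0]; VV[2]=[0, 0, 1, 0]; VV[3]=[0, 0, 0, 2]

Answer: 0 0 1 0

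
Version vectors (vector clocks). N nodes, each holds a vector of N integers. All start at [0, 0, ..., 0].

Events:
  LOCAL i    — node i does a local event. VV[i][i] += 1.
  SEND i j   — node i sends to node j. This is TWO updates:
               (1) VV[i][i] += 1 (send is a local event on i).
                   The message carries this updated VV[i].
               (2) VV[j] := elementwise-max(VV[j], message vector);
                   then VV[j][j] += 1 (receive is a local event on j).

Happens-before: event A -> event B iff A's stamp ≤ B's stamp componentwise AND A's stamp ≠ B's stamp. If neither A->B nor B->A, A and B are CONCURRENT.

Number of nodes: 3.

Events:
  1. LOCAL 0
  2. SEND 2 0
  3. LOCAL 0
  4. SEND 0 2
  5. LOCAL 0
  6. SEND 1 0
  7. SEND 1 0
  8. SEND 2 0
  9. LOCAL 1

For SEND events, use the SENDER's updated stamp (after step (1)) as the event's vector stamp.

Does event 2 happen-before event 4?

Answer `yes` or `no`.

Initial: VV[0]=[0, 0, 0]
Initial: VV[1]=[0, 0, 0]
Initial: VV[2]=[0, 0, 0]
Event 1: LOCAL 0: VV[0][0]++ -> VV[0]=[1, 0, 0]
Event 2: SEND 2->0: VV[2][2]++ -> VV[2]=[0, 0, 1], msg_vec=[0, 0, 1]; VV[0]=max(VV[0],msg_vec) then VV[0][0]++ -> VV[0]=[2, 0, 1]
Event 3: LOCAL 0: VV[0][0]++ -> VV[0]=[3, 0, 1]
Event 4: SEND 0->2: VV[0][0]++ -> VV[0]=[4, 0, 1], msg_vec=[4, 0, 1]; VV[2]=max(VV[2],msg_vec) then VV[2][2]++ -> VV[2]=[4, 0, 2]
Event 5: LOCAL 0: VV[0][0]++ -> VV[0]=[5, 0, 1]
Event 6: SEND 1->0: VV[1][1]++ -> VV[1]=[0, 1, 0], msg_vec=[0, 1, 0]; VV[0]=max(VV[0],msg_vec) then VV[0][0]++ -> VV[0]=[6, 1, 1]
Event 7: SEND 1->0: VV[1][1]++ -> VV[1]=[0, 2, 0], msg_vec=[0, 2, 0]; VV[0]=max(VV[0],msg_vec) then VV[0][0]++ -> VV[0]=[7, 2, 1]
Event 8: SEND 2->0: VV[2][2]++ -> VV[2]=[4, 0, 3], msg_vec=[4, 0, 3]; VV[0]=max(VV[0],msg_vec) then VV[0][0]++ -> VV[0]=[8, 2, 3]
Event 9: LOCAL 1: VV[1][1]++ -> VV[1]=[0, 3, 0]
Event 2 stamp: [0, 0, 1]
Event 4 stamp: [4, 0, 1]
[0, 0, 1] <= [4, 0, 1]? True. Equal? False. Happens-before: True

Answer: yes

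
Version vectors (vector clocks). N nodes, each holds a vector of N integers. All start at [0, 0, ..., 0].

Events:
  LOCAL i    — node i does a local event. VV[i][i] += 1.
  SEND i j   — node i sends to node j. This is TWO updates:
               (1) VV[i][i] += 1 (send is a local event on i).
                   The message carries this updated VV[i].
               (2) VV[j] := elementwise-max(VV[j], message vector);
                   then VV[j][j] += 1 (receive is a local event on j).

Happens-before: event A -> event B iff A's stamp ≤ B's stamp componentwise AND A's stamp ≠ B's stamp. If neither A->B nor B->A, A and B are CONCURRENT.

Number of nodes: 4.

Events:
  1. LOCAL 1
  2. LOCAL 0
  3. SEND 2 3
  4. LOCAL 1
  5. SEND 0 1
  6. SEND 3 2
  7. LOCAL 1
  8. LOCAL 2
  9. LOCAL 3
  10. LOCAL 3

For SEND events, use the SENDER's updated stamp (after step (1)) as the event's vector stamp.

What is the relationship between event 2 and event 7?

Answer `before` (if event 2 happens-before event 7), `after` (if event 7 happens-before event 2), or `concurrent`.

Answer: before

Derivation:
Initial: VV[0]=[0, 0, 0, 0]
Initial: VV[1]=[0, 0, 0, 0]
Initial: VV[2]=[0, 0, 0, 0]
Initial: VV[3]=[0, 0, 0, 0]
Event 1: LOCAL 1: VV[1][1]++ -> VV[1]=[0, 1, 0, 0]
Event 2: LOCAL 0: VV[0][0]++ -> VV[0]=[1, 0, 0, 0]
Event 3: SEND 2->3: VV[2][2]++ -> VV[2]=[0, 0, 1, 0], msg_vec=[0, 0, 1, 0]; VV[3]=max(VV[3],msg_vec) then VV[3][3]++ -> VV[3]=[0, 0, 1, 1]
Event 4: LOCAL 1: VV[1][1]++ -> VV[1]=[0, 2, 0, 0]
Event 5: SEND 0->1: VV[0][0]++ -> VV[0]=[2, 0, 0, 0], msg_vec=[2, 0, 0, 0]; VV[1]=max(VV[1],msg_vec) then VV[1][1]++ -> VV[1]=[2, 3, 0, 0]
Event 6: SEND 3->2: VV[3][3]++ -> VV[3]=[0, 0, 1, 2], msg_vec=[0, 0, 1, 2]; VV[2]=max(VV[2],msg_vec) then VV[2][2]++ -> VV[2]=[0, 0, 2, 2]
Event 7: LOCAL 1: VV[1][1]++ -> VV[1]=[2, 4, 0, 0]
Event 8: LOCAL 2: VV[2][2]++ -> VV[2]=[0, 0, 3, 2]
Event 9: LOCAL 3: VV[3][3]++ -> VV[3]=[0, 0, 1, 3]
Event 10: LOCAL 3: VV[3][3]++ -> VV[3]=[0, 0, 1, 4]
Event 2 stamp: [1, 0, 0, 0]
Event 7 stamp: [2, 4, 0, 0]
[1, 0, 0, 0] <= [2, 4, 0, 0]? True
[2, 4, 0, 0] <= [1, 0, 0, 0]? False
Relation: before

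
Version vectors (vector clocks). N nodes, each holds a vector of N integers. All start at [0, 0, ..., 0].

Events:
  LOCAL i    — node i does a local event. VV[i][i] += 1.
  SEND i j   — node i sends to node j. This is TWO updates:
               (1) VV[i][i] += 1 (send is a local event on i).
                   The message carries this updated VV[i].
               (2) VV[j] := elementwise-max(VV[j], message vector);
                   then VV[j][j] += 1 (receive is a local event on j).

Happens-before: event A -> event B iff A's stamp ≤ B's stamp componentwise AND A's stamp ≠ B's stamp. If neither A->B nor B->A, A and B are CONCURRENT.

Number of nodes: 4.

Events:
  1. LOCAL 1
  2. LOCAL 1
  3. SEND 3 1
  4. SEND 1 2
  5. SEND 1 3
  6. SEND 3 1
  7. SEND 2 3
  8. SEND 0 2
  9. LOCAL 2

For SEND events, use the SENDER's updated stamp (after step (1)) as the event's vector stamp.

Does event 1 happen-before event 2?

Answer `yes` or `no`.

Initial: VV[0]=[0, 0, 0, 0]
Initial: VV[1]=[0, 0, 0, 0]
Initial: VV[2]=[0, 0, 0, 0]
Initial: VV[3]=[0, 0, 0, 0]
Event 1: LOCAL 1: VV[1][1]++ -> VV[1]=[0, 1, 0, 0]
Event 2: LOCAL 1: VV[1][1]++ -> VV[1]=[0, 2, 0, 0]
Event 3: SEND 3->1: VV[3][3]++ -> VV[3]=[0, 0, 0, 1], msg_vec=[0, 0, 0, 1]; VV[1]=max(VV[1],msg_vec) then VV[1][1]++ -> VV[1]=[0, 3, 0, 1]
Event 4: SEND 1->2: VV[1][1]++ -> VV[1]=[0, 4, 0, 1], msg_vec=[0, 4, 0, 1]; VV[2]=max(VV[2],msg_vec) then VV[2][2]++ -> VV[2]=[0, 4, 1, 1]
Event 5: SEND 1->3: VV[1][1]++ -> VV[1]=[0, 5, 0, 1], msg_vec=[0, 5, 0, 1]; VV[3]=max(VV[3],msg_vec) then VV[3][3]++ -> VV[3]=[0, 5, 0, 2]
Event 6: SEND 3->1: VV[3][3]++ -> VV[3]=[0, 5, 0, 3], msg_vec=[0, 5, 0, 3]; VV[1]=max(VV[1],msg_vec) then VV[1][1]++ -> VV[1]=[0, 6, 0, 3]
Event 7: SEND 2->3: VV[2][2]++ -> VV[2]=[0, 4, 2, 1], msg_vec=[0, 4, 2, 1]; VV[3]=max(VV[3],msg_vec) then VV[3][3]++ -> VV[3]=[0, 5, 2, 4]
Event 8: SEND 0->2: VV[0][0]++ -> VV[0]=[1, 0, 0, 0], msg_vec=[1, 0, 0, 0]; VV[2]=max(VV[2],msg_vec) then VV[2][2]++ -> VV[2]=[1, 4, 3, 1]
Event 9: LOCAL 2: VV[2][2]++ -> VV[2]=[1, 4, 4, 1]
Event 1 stamp: [0, 1, 0, 0]
Event 2 stamp: [0, 2, 0, 0]
[0, 1, 0, 0] <= [0, 2, 0, 0]? True. Equal? False. Happens-before: True

Answer: yes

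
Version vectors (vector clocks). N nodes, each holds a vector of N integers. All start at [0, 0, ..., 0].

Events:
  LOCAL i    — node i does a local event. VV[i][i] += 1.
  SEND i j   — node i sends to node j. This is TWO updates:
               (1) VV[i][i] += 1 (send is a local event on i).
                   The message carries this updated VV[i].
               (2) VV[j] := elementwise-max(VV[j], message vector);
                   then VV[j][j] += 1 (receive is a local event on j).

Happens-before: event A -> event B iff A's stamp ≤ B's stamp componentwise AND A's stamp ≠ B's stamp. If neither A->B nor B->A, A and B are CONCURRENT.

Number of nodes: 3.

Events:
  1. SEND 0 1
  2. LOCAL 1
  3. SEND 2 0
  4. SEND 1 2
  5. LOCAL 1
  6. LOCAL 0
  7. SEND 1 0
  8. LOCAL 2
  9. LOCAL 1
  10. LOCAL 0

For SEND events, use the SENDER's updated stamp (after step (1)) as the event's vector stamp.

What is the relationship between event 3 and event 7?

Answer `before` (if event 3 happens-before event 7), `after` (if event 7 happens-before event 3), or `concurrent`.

Initial: VV[0]=[0, 0, 0]
Initial: VV[1]=[0, 0, 0]
Initial: VV[2]=[0, 0, 0]
Event 1: SEND 0->1: VV[0][0]++ -> VV[0]=[1, 0, 0], msg_vec=[1, 0, 0]; VV[1]=max(VV[1],msg_vec) then VV[1][1]++ -> VV[1]=[1, 1, 0]
Event 2: LOCAL 1: VV[1][1]++ -> VV[1]=[1, 2, 0]
Event 3: SEND 2->0: VV[2][2]++ -> VV[2]=[0, 0, 1], msg_vec=[0, 0, 1]; VV[0]=max(VV[0],msg_vec) then VV[0][0]++ -> VV[0]=[2, 0, 1]
Event 4: SEND 1->2: VV[1][1]++ -> VV[1]=[1, 3, 0], msg_vec=[1, 3, 0]; VV[2]=max(VV[2],msg_vec) then VV[2][2]++ -> VV[2]=[1, 3, 2]
Event 5: LOCAL 1: VV[1][1]++ -> VV[1]=[1, 4, 0]
Event 6: LOCAL 0: VV[0][0]++ -> VV[0]=[3, 0, 1]
Event 7: SEND 1->0: VV[1][1]++ -> VV[1]=[1, 5, 0], msg_vec=[1, 5, 0]; VV[0]=max(VV[0],msg_vec) then VV[0][0]++ -> VV[0]=[4, 5, 1]
Event 8: LOCAL 2: VV[2][2]++ -> VV[2]=[1, 3, 3]
Event 9: LOCAL 1: VV[1][1]++ -> VV[1]=[1, 6, 0]
Event 10: LOCAL 0: VV[0][0]++ -> VV[0]=[5, 5, 1]
Event 3 stamp: [0, 0, 1]
Event 7 stamp: [1, 5, 0]
[0, 0, 1] <= [1, 5, 0]? False
[1, 5, 0] <= [0, 0, 1]? False
Relation: concurrent

Answer: concurrent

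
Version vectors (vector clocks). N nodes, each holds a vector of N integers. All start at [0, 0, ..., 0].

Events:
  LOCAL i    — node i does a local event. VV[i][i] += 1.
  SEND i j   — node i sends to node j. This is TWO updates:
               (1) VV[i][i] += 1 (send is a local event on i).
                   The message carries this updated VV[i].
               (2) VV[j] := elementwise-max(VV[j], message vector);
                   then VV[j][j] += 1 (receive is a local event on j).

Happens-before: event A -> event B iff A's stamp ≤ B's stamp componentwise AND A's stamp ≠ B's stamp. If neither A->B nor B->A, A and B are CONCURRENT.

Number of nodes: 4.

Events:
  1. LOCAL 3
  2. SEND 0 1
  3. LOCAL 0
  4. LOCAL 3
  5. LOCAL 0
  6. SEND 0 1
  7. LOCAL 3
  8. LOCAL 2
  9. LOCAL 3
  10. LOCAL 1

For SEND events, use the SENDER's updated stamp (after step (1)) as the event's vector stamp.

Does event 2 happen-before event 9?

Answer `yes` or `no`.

Initial: VV[0]=[0, 0, 0, 0]
Initial: VV[1]=[0, 0, 0, 0]
Initial: VV[2]=[0, 0, 0, 0]
Initial: VV[3]=[0, 0, 0, 0]
Event 1: LOCAL 3: VV[3][3]++ -> VV[3]=[0, 0, 0, 1]
Event 2: SEND 0->1: VV[0][0]++ -> VV[0]=[1, 0, 0, 0], msg_vec=[1, 0, 0, 0]; VV[1]=max(VV[1],msg_vec) then VV[1][1]++ -> VV[1]=[1, 1, 0, 0]
Event 3: LOCAL 0: VV[0][0]++ -> VV[0]=[2, 0, 0, 0]
Event 4: LOCAL 3: VV[3][3]++ -> VV[3]=[0, 0, 0, 2]
Event 5: LOCAL 0: VV[0][0]++ -> VV[0]=[3, 0, 0, 0]
Event 6: SEND 0->1: VV[0][0]++ -> VV[0]=[4, 0, 0, 0], msg_vec=[4, 0, 0, 0]; VV[1]=max(VV[1],msg_vec) then VV[1][1]++ -> VV[1]=[4, 2, 0, 0]
Event 7: LOCAL 3: VV[3][3]++ -> VV[3]=[0, 0, 0, 3]
Event 8: LOCAL 2: VV[2][2]++ -> VV[2]=[0, 0, 1, 0]
Event 9: LOCAL 3: VV[3][3]++ -> VV[3]=[0, 0, 0, 4]
Event 10: LOCAL 1: VV[1][1]++ -> VV[1]=[4, 3, 0, 0]
Event 2 stamp: [1, 0, 0, 0]
Event 9 stamp: [0, 0, 0, 4]
[1, 0, 0, 0] <= [0, 0, 0, 4]? False. Equal? False. Happens-before: False

Answer: no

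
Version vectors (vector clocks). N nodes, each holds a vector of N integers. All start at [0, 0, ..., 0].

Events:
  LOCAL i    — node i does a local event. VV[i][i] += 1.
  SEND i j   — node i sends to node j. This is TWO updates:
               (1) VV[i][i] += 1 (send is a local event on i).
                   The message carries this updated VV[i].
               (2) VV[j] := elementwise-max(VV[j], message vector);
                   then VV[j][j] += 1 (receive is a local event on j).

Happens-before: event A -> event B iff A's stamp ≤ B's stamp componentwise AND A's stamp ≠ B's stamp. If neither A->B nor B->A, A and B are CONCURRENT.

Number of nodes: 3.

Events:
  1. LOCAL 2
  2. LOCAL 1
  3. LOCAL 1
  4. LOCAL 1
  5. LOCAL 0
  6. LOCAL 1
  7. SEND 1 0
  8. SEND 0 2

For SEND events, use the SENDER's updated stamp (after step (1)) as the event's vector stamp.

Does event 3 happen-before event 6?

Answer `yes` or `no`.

Initial: VV[0]=[0, 0, 0]
Initial: VV[1]=[0, 0, 0]
Initial: VV[2]=[0, 0, 0]
Event 1: LOCAL 2: VV[2][2]++ -> VV[2]=[0, 0, 1]
Event 2: LOCAL 1: VV[1][1]++ -> VV[1]=[0, 1, 0]
Event 3: LOCAL 1: VV[1][1]++ -> VV[1]=[0, 2, 0]
Event 4: LOCAL 1: VV[1][1]++ -> VV[1]=[0, 3, 0]
Event 5: LOCAL 0: VV[0][0]++ -> VV[0]=[1, 0, 0]
Event 6: LOCAL 1: VV[1][1]++ -> VV[1]=[0, 4, 0]
Event 7: SEND 1->0: VV[1][1]++ -> VV[1]=[0, 5, 0], msg_vec=[0, 5, 0]; VV[0]=max(VV[0],msg_vec) then VV[0][0]++ -> VV[0]=[2, 5, 0]
Event 8: SEND 0->2: VV[0][0]++ -> VV[0]=[3, 5, 0], msg_vec=[3, 5, 0]; VV[2]=max(VV[2],msg_vec) then VV[2][2]++ -> VV[2]=[3, 5, 2]
Event 3 stamp: [0, 2, 0]
Event 6 stamp: [0, 4, 0]
[0, 2, 0] <= [0, 4, 0]? True. Equal? False. Happens-before: True

Answer: yes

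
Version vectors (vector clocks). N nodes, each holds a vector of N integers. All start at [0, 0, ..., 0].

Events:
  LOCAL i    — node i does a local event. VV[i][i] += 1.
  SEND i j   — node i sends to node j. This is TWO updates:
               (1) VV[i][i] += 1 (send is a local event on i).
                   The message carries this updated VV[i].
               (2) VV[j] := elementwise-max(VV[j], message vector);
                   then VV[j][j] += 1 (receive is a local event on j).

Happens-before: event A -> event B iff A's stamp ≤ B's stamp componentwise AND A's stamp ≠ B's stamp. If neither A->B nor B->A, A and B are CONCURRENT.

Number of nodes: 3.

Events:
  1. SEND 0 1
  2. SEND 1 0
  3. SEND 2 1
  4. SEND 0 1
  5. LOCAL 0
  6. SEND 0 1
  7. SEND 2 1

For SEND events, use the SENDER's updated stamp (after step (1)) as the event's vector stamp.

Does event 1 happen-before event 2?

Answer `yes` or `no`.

Initial: VV[0]=[0, 0, 0]
Initial: VV[1]=[0, 0, 0]
Initial: VV[2]=[0, 0, 0]
Event 1: SEND 0->1: VV[0][0]++ -> VV[0]=[1, 0, 0], msg_vec=[1, 0, 0]; VV[1]=max(VV[1],msg_vec) then VV[1][1]++ -> VV[1]=[1, 1, 0]
Event 2: SEND 1->0: VV[1][1]++ -> VV[1]=[1, 2, 0], msg_vec=[1, 2, 0]; VV[0]=max(VV[0],msg_vec) then VV[0][0]++ -> VV[0]=[2, 2, 0]
Event 3: SEND 2->1: VV[2][2]++ -> VV[2]=[0, 0, 1], msg_vec=[0, 0, 1]; VV[1]=max(VV[1],msg_vec) then VV[1][1]++ -> VV[1]=[1, 3, 1]
Event 4: SEND 0->1: VV[0][0]++ -> VV[0]=[3, 2, 0], msg_vec=[3, 2, 0]; VV[1]=max(VV[1],msg_vec) then VV[1][1]++ -> VV[1]=[3, 4, 1]
Event 5: LOCAL 0: VV[0][0]++ -> VV[0]=[4, 2, 0]
Event 6: SEND 0->1: VV[0][0]++ -> VV[0]=[5, 2, 0], msg_vec=[5, 2, 0]; VV[1]=max(VV[1],msg_vec) then VV[1][1]++ -> VV[1]=[5, 5, 1]
Event 7: SEND 2->1: VV[2][2]++ -> VV[2]=[0, 0, 2], msg_vec=[0, 0, 2]; VV[1]=max(VV[1],msg_vec) then VV[1][1]++ -> VV[1]=[5, 6, 2]
Event 1 stamp: [1, 0, 0]
Event 2 stamp: [1, 2, 0]
[1, 0, 0] <= [1, 2, 0]? True. Equal? False. Happens-before: True

Answer: yes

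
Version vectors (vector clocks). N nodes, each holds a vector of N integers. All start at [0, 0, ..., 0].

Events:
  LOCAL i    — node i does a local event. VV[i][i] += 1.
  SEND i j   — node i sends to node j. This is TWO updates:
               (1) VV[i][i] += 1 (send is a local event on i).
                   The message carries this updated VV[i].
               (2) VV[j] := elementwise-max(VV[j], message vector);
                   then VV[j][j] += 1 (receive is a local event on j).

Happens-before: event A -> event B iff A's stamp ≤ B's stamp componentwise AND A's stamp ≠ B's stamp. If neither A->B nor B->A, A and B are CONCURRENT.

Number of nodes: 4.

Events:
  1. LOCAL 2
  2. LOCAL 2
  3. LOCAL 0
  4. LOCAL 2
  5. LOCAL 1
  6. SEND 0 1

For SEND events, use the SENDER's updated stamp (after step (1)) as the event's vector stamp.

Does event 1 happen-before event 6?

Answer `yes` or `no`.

Answer: no

Derivation:
Initial: VV[0]=[0, 0, 0, 0]
Initial: VV[1]=[0, 0, 0, 0]
Initial: VV[2]=[0, 0, 0, 0]
Initial: VV[3]=[0, 0, 0, 0]
Event 1: LOCAL 2: VV[2][2]++ -> VV[2]=[0, 0, 1, 0]
Event 2: LOCAL 2: VV[2][2]++ -> VV[2]=[0, 0, 2, 0]
Event 3: LOCAL 0: VV[0][0]++ -> VV[0]=[1, 0, 0, 0]
Event 4: LOCAL 2: VV[2][2]++ -> VV[2]=[0, 0, 3, 0]
Event 5: LOCAL 1: VV[1][1]++ -> VV[1]=[0, 1, 0, 0]
Event 6: SEND 0->1: VV[0][0]++ -> VV[0]=[2, 0, 0, 0], msg_vec=[2, 0, 0, 0]; VV[1]=max(VV[1],msg_vec) then VV[1][1]++ -> VV[1]=[2, 2, 0, 0]
Event 1 stamp: [0, 0, 1, 0]
Event 6 stamp: [2, 0, 0, 0]
[0, 0, 1, 0] <= [2, 0, 0, 0]? False. Equal? False. Happens-before: False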